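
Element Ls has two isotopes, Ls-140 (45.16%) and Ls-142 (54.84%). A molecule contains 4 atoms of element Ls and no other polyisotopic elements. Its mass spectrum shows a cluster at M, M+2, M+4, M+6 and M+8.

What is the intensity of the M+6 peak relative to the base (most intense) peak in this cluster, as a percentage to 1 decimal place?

Binomial terms of (0.4516 + 0.5484)^4: M 0.0416, M+2 0.2020, M+4 0.3680, M+6 0.2979, M+8 0.0904 → M+4 is the base peak.
P(M+4) = C(4,2) × 0.4516^2 × 0.5484^2 = 6 × 0.20394256 × 0.30074256 = 0.368005 (base)
P(M+6) = C(4,3) × 0.4516^1 × 0.5484^3 = 4 × 0.4516 × 0.16492722 = 0.297925
Relative intensity = 0.297925 / 0.368005 × 100 = 81.0

81.0%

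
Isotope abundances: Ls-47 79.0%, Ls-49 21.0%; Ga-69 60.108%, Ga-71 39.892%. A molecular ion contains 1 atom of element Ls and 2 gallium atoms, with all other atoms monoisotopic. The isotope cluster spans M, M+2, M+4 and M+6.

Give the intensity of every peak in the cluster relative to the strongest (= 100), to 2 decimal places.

Element Ls pattern (n=1): 0.7900 : 0.2100
Gallium pattern (n=2): 0.36129717 : 0.47956567 : 0.15913717
Convolve the two distributions (both contribute in 2-u steps):
  M: 0.7900×0.36129717 = 0.285425
  M+2: 0.7900×0.47956567 + 0.2100×0.36129717 = 0.454729
  M+4: 0.7900×0.15913717 + 0.2100×0.47956567 = 0.226427
  M+6: 0.2100×0.15913717 = 0.033419
Scale to base peak (0.454729) = 100: 62.77 : 100.00 : 49.79 : 7.35

62.77 : 100.00 : 49.79 : 7.35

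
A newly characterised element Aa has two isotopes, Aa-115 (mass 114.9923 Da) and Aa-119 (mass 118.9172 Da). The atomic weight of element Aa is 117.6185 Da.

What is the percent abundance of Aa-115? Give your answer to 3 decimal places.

33.089%

Let x be the fractional abundance of Aa-115; then Aa-119 has abundance 1 − x.
114.9923·x + 118.9172·(1 − x) = 117.6185
(114.9923 − 118.9172)·x = 117.6185 − 118.9172
x = -1.2987 / -3.9249 = 0.33089 → 33.089% Aa-115, 66.911% Aa-119.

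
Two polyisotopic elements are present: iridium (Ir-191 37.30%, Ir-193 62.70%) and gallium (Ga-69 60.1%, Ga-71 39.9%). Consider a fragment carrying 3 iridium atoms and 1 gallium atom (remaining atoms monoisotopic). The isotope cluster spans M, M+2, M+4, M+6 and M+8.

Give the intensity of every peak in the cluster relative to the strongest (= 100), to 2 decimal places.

Iridium pattern (n=3): 0.05189512 : 0.26170165 : 0.43991135 : 0.24649188
Gallium pattern (n=1): 0.6010 : 0.3990
Convolve the two distributions (both contribute in 2-u steps):
  M: 0.05189512×0.6010 = 0.031189
  M+2: 0.05189512×0.3990 + 0.26170165×0.6010 = 0.177989
  M+4: 0.26170165×0.3990 + 0.43991135×0.6010 = 0.368806
  M+6: 0.43991135×0.3990 + 0.24649188×0.6010 = 0.323666
  M+8: 0.24649188×0.3990 = 0.098350
Scale to base peak (0.368806) = 100: 8.46 : 48.26 : 100.00 : 87.76 : 26.67

8.46 : 48.26 : 100.00 : 87.76 : 26.67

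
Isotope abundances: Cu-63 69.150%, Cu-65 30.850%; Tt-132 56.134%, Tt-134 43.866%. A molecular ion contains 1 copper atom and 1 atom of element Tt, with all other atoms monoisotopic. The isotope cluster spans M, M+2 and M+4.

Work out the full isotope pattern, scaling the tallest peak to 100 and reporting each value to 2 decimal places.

Copper pattern (n=1): 0.6915 : 0.3085
Element Tt pattern (n=1): 0.56134 : 0.43866
Convolve the two distributions (both contribute in 2-u steps):
  M: 0.6915×0.56134 = 0.388167
  M+2: 0.6915×0.43866 + 0.3085×0.56134 = 0.476507
  M+4: 0.3085×0.43866 = 0.135327
Scale to base peak (0.476507) = 100: 81.46 : 100.00 : 28.40

81.46 : 100.00 : 28.40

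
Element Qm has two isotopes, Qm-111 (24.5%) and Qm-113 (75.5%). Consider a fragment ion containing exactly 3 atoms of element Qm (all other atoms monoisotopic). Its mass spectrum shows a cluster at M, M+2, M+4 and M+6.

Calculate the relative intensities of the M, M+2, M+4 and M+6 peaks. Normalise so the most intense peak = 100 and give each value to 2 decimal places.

3.42 : 31.59 : 97.35 : 100.00

Each Qm atom is independently Qm-111 (p = 0.245) or Qm-113 (q = 0.755); the cluster is the binomial expansion (p + q)^3.
P(M) = 0.245^3 = 0.014706
P(M+2) = 3 × 0.245^2 × 0.755^1 = 0.135957
P(M+4) = 3 × 0.245^1 × 0.755^2 = 0.418968
P(M+6) = 0.755^3 = 0.430369
The M+6 peak is largest (0.430369); scaling to 100 gives 3.42 : 31.59 : 97.35 : 100.00.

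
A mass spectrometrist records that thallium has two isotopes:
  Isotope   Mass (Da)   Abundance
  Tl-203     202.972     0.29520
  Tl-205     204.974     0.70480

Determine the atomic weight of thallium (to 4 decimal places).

Ar = Σ fᵢ·mᵢ = 0.29520 × 202.972 + 0.70480 × 204.974
= 59.91733 + 144.46568 = 204.38301 Da

204.3830 Da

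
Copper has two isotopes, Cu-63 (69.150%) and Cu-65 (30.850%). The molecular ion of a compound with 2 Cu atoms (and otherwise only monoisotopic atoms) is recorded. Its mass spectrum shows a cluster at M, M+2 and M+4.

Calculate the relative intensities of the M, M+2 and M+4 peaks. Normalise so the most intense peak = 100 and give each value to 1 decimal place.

100.0 : 89.2 : 19.9

Expanding (0.69150 + 0.30850)^2:
P(M) = 0.69150^2 = 0.478172
P(M+2) = 2 × 0.69150^1 × 0.30850^1 = 0.426656
P(M+4) = 0.30850^2 = 0.095172
The M peak is largest (0.478172); scaling to 100 gives 100.0 : 89.2 : 19.9.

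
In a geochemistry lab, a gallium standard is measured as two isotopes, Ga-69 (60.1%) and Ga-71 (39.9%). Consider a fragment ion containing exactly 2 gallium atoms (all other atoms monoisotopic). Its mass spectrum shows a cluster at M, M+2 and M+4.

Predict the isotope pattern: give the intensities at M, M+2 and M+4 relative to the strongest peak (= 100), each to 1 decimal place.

Each Ga atom is independently Ga-69 (p = 0.601) or Ga-71 (q = 0.399); the cluster is the binomial expansion (p + q)^2.
P(M) = 0.601^2 = 0.361201
P(M+2) = 2 × 0.601^1 × 0.399^1 = 0.479598
P(M+4) = 0.399^2 = 0.159201
The M+2 peak is largest (0.479598); scaling to 100 gives 75.3 : 100.0 : 33.2.

75.3 : 100.0 : 33.2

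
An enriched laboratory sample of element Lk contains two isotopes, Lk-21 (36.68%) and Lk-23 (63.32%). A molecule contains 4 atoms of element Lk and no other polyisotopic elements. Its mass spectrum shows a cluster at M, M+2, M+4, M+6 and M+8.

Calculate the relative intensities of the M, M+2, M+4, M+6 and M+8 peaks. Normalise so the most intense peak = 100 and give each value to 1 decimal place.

4.9 : 33.6 : 86.9 : 100.0 : 43.2

The 4 Lk atoms are independent, so intensities follow the terms of (0.3668 + 0.6332)^4.
P(M) = 0.3668^4 = 0.018102
P(M+2) = 4 × 0.3668^3 × 0.6332^1 = 0.124994
P(M+4) = 6 × 0.3668^2 × 0.6332^2 = 0.323662
P(M+6) = 4 × 0.3668^1 × 0.6332^3 = 0.372488
P(M+8) = 0.6332^4 = 0.160755
The M+6 peak is largest (0.372488); scaling to 100 gives 4.9 : 33.6 : 86.9 : 100.0 : 43.2.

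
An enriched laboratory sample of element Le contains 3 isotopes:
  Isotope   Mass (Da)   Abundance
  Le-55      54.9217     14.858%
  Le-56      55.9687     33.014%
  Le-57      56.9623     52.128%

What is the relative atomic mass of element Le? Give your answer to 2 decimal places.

Ar = Σ fᵢ·mᵢ = 0.14858 × 54.9217 + 0.33014 × 55.9687 + 0.52128 × 56.9623
= 8.16027 + 18.47751 + 29.69331 = 56.33109 Da

56.33 Da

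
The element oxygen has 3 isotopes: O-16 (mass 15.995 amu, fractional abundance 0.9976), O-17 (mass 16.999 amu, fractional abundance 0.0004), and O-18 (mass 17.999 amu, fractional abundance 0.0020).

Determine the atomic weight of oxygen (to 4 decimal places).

The abundance-weighted mean is 0.9976 × 15.995 + 0.0004 × 16.999 + 0.0020 × 17.999
= 15.95661 + 0.00680 + 0.03600 = 15.99941 amu

15.9994 amu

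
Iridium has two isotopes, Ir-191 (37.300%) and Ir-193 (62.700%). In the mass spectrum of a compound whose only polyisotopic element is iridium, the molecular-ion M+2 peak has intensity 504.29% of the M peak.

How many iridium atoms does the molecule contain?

3

The M+2/M ratio from n Ir atoms is n · q/p = n · 0.62700/0.37300.
n = 5.0429 × 0.37300/0.62700 = 3.00 ≈ 3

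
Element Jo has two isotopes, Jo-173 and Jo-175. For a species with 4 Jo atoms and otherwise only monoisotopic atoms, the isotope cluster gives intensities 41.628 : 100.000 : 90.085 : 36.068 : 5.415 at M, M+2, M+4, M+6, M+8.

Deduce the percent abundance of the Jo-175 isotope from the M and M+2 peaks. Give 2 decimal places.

If p is the fraction of Jo that is Jo-173, then I(M+2)/I(M) = [C(4,1)·p^3·(1−p)] / p^4 = 4·(1−p)/p = 100.000/41.628 = 2.4022
(1−p)/p = 2.4022/4 = 0.6006  ⇒  p = 1/(1 + 0.6006) = 0.6248
Jo-173: 62.48%, Jo-175: 37.52%.

37.52%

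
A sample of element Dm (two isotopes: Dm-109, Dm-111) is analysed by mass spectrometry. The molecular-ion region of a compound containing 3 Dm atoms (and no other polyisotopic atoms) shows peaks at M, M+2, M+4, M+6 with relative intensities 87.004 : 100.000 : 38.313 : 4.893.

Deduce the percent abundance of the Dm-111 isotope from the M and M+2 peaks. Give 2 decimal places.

If p is the fraction of Dm that is Dm-109, then I(M+2)/I(M) = [C(3,1)·p^2·(1−p)] / p^3 = 3·(1−p)/p = 100.000/87.004 = 1.1494
(1−p)/p = 1.1494/3 = 0.3831  ⇒  p = 1/(1 + 0.3831) = 0.7230
Dm-109: 72.30%, Dm-111: 27.70%.

27.70%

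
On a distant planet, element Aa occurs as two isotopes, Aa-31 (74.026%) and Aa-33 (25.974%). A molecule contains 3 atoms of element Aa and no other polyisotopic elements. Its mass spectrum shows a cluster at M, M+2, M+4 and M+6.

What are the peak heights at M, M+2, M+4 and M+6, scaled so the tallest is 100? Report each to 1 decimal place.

Each Aa atom is independently Aa-31 (p = 0.74026) or Aa-33 (q = 0.25974); the cluster is the binomial expansion (p + q)^3.
P(M) = 0.74026^3 = 0.405651
P(M+2) = 3 × 0.74026^2 × 0.25974^1 = 0.427001
P(M+4) = 3 × 0.74026^1 × 0.25974^2 = 0.149825
P(M+6) = 0.25974^3 = 0.017523
The M+2 peak is largest (0.427001); scaling to 100 gives 95.0 : 100.0 : 35.1 : 4.1.

95.0 : 100.0 : 35.1 : 4.1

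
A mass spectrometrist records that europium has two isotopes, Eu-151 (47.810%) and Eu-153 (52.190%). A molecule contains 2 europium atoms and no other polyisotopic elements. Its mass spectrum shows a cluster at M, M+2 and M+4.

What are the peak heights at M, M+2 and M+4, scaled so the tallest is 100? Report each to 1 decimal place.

Each Eu atom is independently Eu-151 (p = 0.47810) or Eu-153 (q = 0.52190); the cluster is the binomial expansion (p + q)^2.
P(M) = 0.47810^2 = 0.228580
P(M+2) = 2 × 0.47810^1 × 0.52190^1 = 0.499041
P(M+4) = 0.52190^2 = 0.272380
The M+2 peak is largest (0.499041); scaling to 100 gives 45.8 : 100.0 : 54.6.

45.8 : 100.0 : 54.6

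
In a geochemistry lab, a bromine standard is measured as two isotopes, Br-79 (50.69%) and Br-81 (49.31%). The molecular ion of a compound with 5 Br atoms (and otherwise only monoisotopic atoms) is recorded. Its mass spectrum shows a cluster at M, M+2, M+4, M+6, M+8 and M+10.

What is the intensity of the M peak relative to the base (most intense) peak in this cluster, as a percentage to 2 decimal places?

Term probabilities: M 0.0335, M+2 0.1628, M+4 0.3167, M+6 0.3081, M+8 0.1498, M+10 0.0292. Base peak = M+4.
P(M+4) = C(5,2) × 0.5069^3 × 0.4931^2 = 10 × 0.13024674 × 0.24314761 = 0.316692 (base)
P(M) = C(5,0) × 0.5069^5 × 0.4931^0 = 1 × 0.03346659 × 1.0000 = 0.033467
Relative intensity = 0.033467 / 0.316692 × 100 = 10.57

10.57%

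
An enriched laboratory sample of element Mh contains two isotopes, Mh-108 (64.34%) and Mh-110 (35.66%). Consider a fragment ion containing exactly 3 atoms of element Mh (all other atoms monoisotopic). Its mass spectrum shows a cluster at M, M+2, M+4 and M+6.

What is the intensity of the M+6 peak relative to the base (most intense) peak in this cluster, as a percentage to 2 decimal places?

10.24%

Binomial terms of (0.6434 + 0.3566)^3: M 0.2663, M+2 0.4429, M+4 0.2455, M+6 0.0453 → M+2 is the base peak.
P(M+2) = C(3,1) × 0.6434^2 × 0.3566^1 = 3 × 0.41396356 × 0.3566 = 0.442858 (base)
P(M+6) = C(3,3) × 0.6434^0 × 0.3566^3 = 1 × 1.0000 × 0.04534653 = 0.045347
Relative intensity = 0.045347 / 0.442858 × 100 = 10.24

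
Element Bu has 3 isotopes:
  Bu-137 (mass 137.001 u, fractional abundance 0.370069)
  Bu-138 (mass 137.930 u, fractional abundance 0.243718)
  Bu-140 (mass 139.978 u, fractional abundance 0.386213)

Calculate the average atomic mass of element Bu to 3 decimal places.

138.377 u

Ar = Σ fᵢ·mᵢ = 0.370069 × 137.001 + 0.243718 × 137.930 + 0.386213 × 139.978
= 50.6998 + 33.6160 + 54.0613 = 138.3771 u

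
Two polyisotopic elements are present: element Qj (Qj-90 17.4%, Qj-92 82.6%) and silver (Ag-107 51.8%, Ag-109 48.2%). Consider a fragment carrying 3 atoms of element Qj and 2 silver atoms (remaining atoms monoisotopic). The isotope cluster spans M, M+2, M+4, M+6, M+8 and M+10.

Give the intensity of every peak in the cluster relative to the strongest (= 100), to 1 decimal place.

Element Qj pattern (n=3): 0.00526802 : 0.07502393 : 0.35614807 : 0.56355998
Silver pattern (n=2): 0.268324 : 0.499352 : 0.232324
Convolve the two distributions (both contribute in 2-u steps):
  M: 0.00526802×0.268324 = 0.001414
  M+2: 0.00526802×0.499352 + 0.07502393×0.268324 = 0.022761
  M+4: 0.00526802×0.232324 + 0.07502393×0.499352 + 0.35614807×0.268324 = 0.134250
  M+6: 0.07502393×0.232324 + 0.35614807×0.499352 + 0.56355998×0.268324 = 0.346490
  M+8: 0.35614807×0.232324 + 0.56355998×0.499352 = 0.364157
  M+10: 0.56355998×0.232324 = 0.130929
Scale to base peak (0.364157) = 100: 0.4 : 6.3 : 36.9 : 95.1 : 100.0 : 36.0

0.4 : 6.3 : 36.9 : 95.1 : 100.0 : 36.0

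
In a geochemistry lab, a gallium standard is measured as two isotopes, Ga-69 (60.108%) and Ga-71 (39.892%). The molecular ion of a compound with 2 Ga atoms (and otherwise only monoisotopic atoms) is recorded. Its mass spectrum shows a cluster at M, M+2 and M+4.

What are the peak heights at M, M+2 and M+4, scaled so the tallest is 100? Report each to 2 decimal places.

Each Ga atom is independently Ga-69 (p = 0.60108) or Ga-71 (q = 0.39892); the cluster is the binomial expansion (p + q)^2.
P(M) = 0.60108^2 = 0.361297
P(M+2) = 2 × 0.60108^1 × 0.39892^1 = 0.479566
P(M+4) = 0.39892^2 = 0.159137
The M+2 peak is largest (0.479566); scaling to 100 gives 75.34 : 100.00 : 33.18.

75.34 : 100.00 : 33.18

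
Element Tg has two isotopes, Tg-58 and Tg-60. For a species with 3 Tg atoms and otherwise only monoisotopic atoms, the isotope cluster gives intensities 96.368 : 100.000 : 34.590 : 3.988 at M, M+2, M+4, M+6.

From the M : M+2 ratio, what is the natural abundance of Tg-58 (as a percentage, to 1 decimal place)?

If p is the fraction of Tg that is Tg-58, then I(M+2)/I(M) = [C(3,1)·p^2·(1−p)] / p^3 = 3·(1−p)/p = 100.000/96.368 = 1.0377
(1−p)/p = 1.0377/3 = 0.3459  ⇒  p = 1/(1 + 0.3459) = 0.7430
Tg-58: 74.3%, Tg-60: 25.7%.

74.3%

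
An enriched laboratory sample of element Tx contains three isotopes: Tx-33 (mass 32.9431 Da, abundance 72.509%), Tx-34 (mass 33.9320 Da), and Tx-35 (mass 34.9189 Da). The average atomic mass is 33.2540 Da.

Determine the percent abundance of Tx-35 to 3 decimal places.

The remaining 27.491% is split between Tx-34 (fraction x) and Tx-35 (fraction 0.27491 − x).
Substituting: 33.9320x + 34.9189(0.27491 − x) = 9.367287621
(33.9320 − 34.9189)x = -0.232267178  ⇒  x = 0.23535, y = 0.03956
Tx-34: 23.535%, Tx-35: 3.956%.

3.956%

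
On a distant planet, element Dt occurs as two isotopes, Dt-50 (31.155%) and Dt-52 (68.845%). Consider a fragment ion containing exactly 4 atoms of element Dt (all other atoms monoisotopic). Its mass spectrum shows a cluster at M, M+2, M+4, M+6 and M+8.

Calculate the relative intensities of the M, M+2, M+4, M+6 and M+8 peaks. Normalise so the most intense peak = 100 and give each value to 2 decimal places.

2.32 : 20.48 : 67.88 : 100.00 : 55.24

Each Dt atom is independently Dt-50 (p = 0.31155) or Dt-52 (q = 0.68845); the cluster is the binomial expansion (p + q)^4.
P(M) = 0.31155^4 = 0.009421
P(M+2) = 4 × 0.31155^3 × 0.68845^1 = 0.083275
P(M+4) = 6 × 0.31155^2 × 0.68845^2 = 0.276027
P(M+6) = 4 × 0.31155^1 × 0.68845^3 = 0.406635
P(M+8) = 0.68845^4 = 0.224641
The M+6 peak is largest (0.406635); scaling to 100 gives 2.32 : 20.48 : 67.88 : 100.00 : 55.24.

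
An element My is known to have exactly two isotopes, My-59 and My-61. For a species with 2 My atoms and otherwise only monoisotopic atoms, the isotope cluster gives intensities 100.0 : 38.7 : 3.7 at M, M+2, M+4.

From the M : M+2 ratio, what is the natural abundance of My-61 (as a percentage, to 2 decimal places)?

16.21%

Write p for the My-59 fraction. I(M+2)/I(M) = [C(2,1)·p^1·(1−p)] / p^2 = 2·(1−p)/p = 38.7/100.0 = 0.3870
(1−p)/p = 0.3870/2 = 0.1935  ⇒  p = 1/(1 + 0.1935) = 0.8379
My-59: 83.79%, My-61: 16.21%.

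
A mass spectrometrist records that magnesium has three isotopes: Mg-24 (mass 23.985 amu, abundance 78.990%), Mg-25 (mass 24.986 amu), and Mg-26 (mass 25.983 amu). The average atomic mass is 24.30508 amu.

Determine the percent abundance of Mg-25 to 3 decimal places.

10.000%

The remaining 21.010% is split between Mg-25 (fraction x) and Mg-26 (fraction 0.21010 − x).
Substituting: 24.986x + 25.983(0.21010 − x) = 5.3593285
(24.986 − 25.983)x = -0.0996998  ⇒  x = 0.10000, y = 0.11010
Mg-25: 10.000%, Mg-26: 11.010%.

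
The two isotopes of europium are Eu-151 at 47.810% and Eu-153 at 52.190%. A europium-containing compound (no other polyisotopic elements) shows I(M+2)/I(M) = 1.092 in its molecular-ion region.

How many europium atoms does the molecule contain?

1

With n Eu atoms, P(M+2)/P(M) = C(n,1)·p^(n−1)q / p^n = n·q/p = n · 0.52190/0.47810.
n = 1.092 × 0.47810/0.52190 = 1.00 ≈ 1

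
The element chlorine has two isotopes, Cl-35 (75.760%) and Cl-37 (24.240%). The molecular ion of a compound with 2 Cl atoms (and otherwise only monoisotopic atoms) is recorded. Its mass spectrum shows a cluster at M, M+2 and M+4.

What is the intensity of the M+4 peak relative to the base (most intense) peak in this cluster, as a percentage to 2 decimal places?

10.24%

Term probabilities: M 0.5740, M+2 0.3673, M+4 0.0588. Base peak = M.
P(M) = C(2,0) × 0.75760^2 × 0.24240^0 = 1 × 0.57395776 × 1.0000 = 0.573958 (base)
P(M+4) = C(2,2) × 0.75760^0 × 0.24240^2 = 1 × 1.0000 × 0.05875776 = 0.058758
Relative intensity = 0.058758 / 0.573958 × 100 = 10.24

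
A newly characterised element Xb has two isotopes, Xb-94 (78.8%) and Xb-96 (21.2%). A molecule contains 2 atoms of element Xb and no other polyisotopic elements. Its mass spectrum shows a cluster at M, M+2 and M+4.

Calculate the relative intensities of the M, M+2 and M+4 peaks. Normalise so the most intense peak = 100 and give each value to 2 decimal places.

The 2 Xb atoms are independent, so intensities follow the terms of (0.788 + 0.212)^2.
P(M) = 0.788^2 = 0.620944
P(M+2) = 2 × 0.788^1 × 0.212^1 = 0.334112
P(M+4) = 0.212^2 = 0.044944
The M peak is largest (0.620944); scaling to 100 gives 100.00 : 53.81 : 7.24.

100.00 : 53.81 : 7.24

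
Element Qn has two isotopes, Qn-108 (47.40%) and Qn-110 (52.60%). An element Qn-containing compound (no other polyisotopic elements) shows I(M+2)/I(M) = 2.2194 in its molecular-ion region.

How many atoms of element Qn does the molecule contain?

2

The M+2/M ratio from n Qn atoms is n · q/p = n · 0.5260/0.4740.
n = 2.2194 × 0.4740/0.5260 = 2.00 ≈ 2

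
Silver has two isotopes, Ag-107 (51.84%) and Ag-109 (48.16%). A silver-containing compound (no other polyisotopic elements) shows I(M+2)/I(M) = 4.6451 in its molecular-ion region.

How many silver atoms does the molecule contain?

5

With n Ag atoms, P(M+2)/P(M) = C(n,1)·p^(n−1)q / p^n = n·q/p = n · 0.4816/0.5184.
n = 4.6451 × 0.5184/0.4816 = 5.00 ≈ 5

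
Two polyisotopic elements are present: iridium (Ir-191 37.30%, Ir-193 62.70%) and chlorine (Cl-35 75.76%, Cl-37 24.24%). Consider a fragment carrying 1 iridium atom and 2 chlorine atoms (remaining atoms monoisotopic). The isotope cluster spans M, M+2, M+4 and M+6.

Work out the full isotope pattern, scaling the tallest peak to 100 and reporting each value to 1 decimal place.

43.1 : 100.0 : 50.8 : 7.4

Iridium pattern (n=1): 0.3730 : 0.6270
Chlorine pattern (n=2): 0.57395776 : 0.36728448 : 0.05875776
Convolve the two distributions (both contribute in 2-u steps):
  M: 0.3730×0.57395776 = 0.214086
  M+2: 0.3730×0.36728448 + 0.6270×0.57395776 = 0.496869
  M+4: 0.3730×0.05875776 + 0.6270×0.36728448 = 0.252204
  M+6: 0.6270×0.05875776 = 0.036841
Scale to base peak (0.496869) = 100: 43.1 : 100.0 : 50.8 : 7.4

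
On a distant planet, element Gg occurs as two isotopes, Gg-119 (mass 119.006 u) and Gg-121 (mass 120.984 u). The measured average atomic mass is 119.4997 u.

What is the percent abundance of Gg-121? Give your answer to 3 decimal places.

24.960%

With x = fraction of Gg-119 (so Gg-121 is 1 − x):
119.006·x + 120.984·(1 − x) = 119.4997
(119.006 − 120.984)·x = 119.4997 − 120.984
x = -1.4843 / -1.978 = 0.75040 → 75.040% Gg-119, 24.960% Gg-121.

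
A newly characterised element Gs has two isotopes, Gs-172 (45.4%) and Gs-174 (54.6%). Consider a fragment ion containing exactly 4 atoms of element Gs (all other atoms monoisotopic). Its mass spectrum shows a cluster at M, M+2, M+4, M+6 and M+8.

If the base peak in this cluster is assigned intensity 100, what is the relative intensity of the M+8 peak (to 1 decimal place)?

24.1

Binomial terms of (0.454 + 0.546)^4: M 0.0425, M+2 0.2044, M+4 0.3687, M+6 0.2956, M+8 0.0889 → M+4 is the base peak.
P(M+4) = C(4,2) × 0.454^2 × 0.546^2 = 6 × 0.206116 × 0.298116 = 0.368679 (base)
P(M+8) = C(4,4) × 0.454^0 × 0.546^4 = 1 × 1.0000 × 0.08887315 = 0.088873
Relative intensity = 0.088873 / 0.368679 × 100 = 24.1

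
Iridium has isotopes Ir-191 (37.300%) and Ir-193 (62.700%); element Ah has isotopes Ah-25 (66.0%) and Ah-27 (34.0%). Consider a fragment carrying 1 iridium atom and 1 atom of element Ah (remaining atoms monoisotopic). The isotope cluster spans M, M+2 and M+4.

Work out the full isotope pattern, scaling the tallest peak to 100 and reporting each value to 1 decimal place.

45.5 : 100.0 : 39.4

Iridium pattern (n=1): 0.3730 : 0.6270
Element Ah pattern (n=1): 0.6600 : 0.3400
Convolve the two distributions (both contribute in 2-u steps):
  M: 0.3730×0.6600 = 0.246180
  M+2: 0.3730×0.3400 + 0.6270×0.6600 = 0.540640
  M+4: 0.6270×0.3400 = 0.213180
Scale to base peak (0.540640) = 100: 45.5 : 100.0 : 39.4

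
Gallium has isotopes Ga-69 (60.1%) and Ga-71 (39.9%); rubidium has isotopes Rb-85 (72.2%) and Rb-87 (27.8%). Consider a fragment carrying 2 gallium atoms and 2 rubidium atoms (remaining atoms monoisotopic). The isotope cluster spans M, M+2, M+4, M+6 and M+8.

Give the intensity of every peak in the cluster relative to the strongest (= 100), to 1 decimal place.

47.7 : 100.0 : 76.8 : 25.6 : 3.1

Gallium pattern (n=2): 0.361201 : 0.479598 : 0.159201
Rubidium pattern (n=2): 0.521284 : 0.401432 : 0.077284
Convolve the two distributions (both contribute in 2-u steps):
  M: 0.361201×0.521284 = 0.188288
  M+2: 0.361201×0.401432 + 0.479598×0.521284 = 0.395004
  M+4: 0.361201×0.077284 + 0.479598×0.401432 + 0.159201×0.521284 = 0.303430
  M+6: 0.479598×0.077284 + 0.159201×0.401432 = 0.100974
  M+8: 0.159201×0.077284 = 0.012304
Scale to base peak (0.395004) = 100: 47.7 : 100.0 : 76.8 : 25.6 : 3.1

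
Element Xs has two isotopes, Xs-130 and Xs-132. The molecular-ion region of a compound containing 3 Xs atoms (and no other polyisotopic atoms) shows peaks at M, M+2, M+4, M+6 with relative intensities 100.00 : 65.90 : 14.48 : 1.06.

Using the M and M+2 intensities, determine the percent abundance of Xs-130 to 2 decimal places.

81.99%

Write p for the Xs-130 fraction. I(M+2)/I(M) = [C(3,1)·p^2·(1−p)] / p^3 = 3·(1−p)/p = 65.90/100.00 = 0.6590
(1−p)/p = 0.6590/3 = 0.2197  ⇒  p = 1/(1 + 0.2197) = 0.8199
Xs-130: 81.99%, Xs-132: 18.01%.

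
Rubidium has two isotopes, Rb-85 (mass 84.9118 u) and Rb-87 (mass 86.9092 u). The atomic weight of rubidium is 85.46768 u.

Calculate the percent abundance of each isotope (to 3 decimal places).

Writing the weighted mean with unknown fraction x of Rb-85:
84.9118·x + 86.9092·(1 − x) = 85.46768
(84.9118 − 86.9092)·x = 85.46768 − 86.9092
x = -1.44152 / -1.9974 = 0.72170 → 72.170% Rb-85, 27.830% Rb-87.

Rb-85: 72.170%, Rb-87: 27.830%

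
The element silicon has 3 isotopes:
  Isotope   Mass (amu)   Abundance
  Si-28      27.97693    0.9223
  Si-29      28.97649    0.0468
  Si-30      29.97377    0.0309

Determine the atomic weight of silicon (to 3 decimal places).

28.085 amu

Average mass = Σ (abundance × isotope mass) = 0.9223 × 27.97693 + 0.0468 × 28.97649 + 0.0309 × 29.97377
= 25.803123 + 1.356100 + 0.926189 = 28.085412 amu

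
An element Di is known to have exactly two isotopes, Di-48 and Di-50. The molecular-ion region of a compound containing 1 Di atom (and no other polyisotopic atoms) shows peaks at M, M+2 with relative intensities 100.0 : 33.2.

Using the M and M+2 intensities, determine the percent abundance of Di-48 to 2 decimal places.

75.08%

Let p = fractional abundance of Di-48. I(M+2)/I(M) = [C(1,1)·p^0·(1−p)] / p^1 = 1·(1−p)/p = 33.2/100.0 = 0.3320
(1−p)/p = 0.3320/1 = 0.3320  ⇒  p = 1/(1 + 0.3320) = 0.7508
Di-48: 75.08%, Di-50: 24.92%.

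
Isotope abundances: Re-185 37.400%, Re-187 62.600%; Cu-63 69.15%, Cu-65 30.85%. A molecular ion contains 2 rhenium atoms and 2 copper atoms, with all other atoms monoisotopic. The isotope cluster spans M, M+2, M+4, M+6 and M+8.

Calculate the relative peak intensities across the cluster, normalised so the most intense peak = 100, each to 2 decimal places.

Rhenium pattern (n=2): 0.139876 : 0.468248 : 0.391876
Copper pattern (n=2): 0.47817225 : 0.4266555 : 0.09517225
Convolve the two distributions (both contribute in 2-u steps):
  M: 0.139876×0.47817225 = 0.066885
  M+2: 0.139876×0.4266555 + 0.468248×0.47817225 = 0.283582
  M+4: 0.139876×0.09517225 + 0.468248×0.4266555 + 0.391876×0.47817225 = 0.400477
  M+6: 0.468248×0.09517225 + 0.391876×0.4266555 = 0.211760
  M+8: 0.391876×0.09517225 = 0.037296
Scale to base peak (0.400477) = 100: 16.70 : 70.81 : 100.00 : 52.88 : 9.31

16.70 : 70.81 : 100.00 : 52.88 : 9.31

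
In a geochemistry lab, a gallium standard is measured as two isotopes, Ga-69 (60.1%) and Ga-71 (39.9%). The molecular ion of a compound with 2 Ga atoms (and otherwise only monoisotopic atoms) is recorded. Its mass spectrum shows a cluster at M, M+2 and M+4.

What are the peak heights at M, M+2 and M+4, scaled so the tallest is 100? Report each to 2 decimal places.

Expanding (0.601 + 0.399)^2:
P(M) = 0.601^2 = 0.361201
P(M+2) = 2 × 0.601^1 × 0.399^1 = 0.479598
P(M+4) = 0.399^2 = 0.159201
The M+2 peak is largest (0.479598); scaling to 100 gives 75.31 : 100.00 : 33.19.

75.31 : 100.00 : 33.19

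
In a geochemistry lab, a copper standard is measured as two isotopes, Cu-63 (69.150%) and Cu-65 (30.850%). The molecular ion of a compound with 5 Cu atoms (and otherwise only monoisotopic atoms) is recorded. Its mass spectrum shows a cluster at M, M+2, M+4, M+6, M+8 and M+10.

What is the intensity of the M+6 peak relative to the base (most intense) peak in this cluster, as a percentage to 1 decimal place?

39.8%

Binomial terms of (0.69150 + 0.30850)^5: M 0.1581, M+2 0.3527, M+4 0.3147, M+6 0.1404, M+8 0.0313, M+10 0.0028 → M+2 is the base peak.
P(M+2) = C(5,1) × 0.69150^4 × 0.30850^1 = 5 × 0.2286487 × 0.3085 = 0.352691 (base)
P(M+6) = C(5,3) × 0.69150^2 × 0.30850^3 = 10 × 0.47817225 × 0.02936064 = 0.140394
Relative intensity = 0.140394 / 0.352691 × 100 = 39.8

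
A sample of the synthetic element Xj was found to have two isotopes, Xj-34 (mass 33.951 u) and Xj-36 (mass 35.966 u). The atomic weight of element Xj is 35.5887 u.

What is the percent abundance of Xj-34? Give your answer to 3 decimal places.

With x = fraction of Xj-34 (so Xj-36 is 1 − x):
33.951·x + 35.966·(1 − x) = 35.5887
(33.951 − 35.966)·x = 35.5887 − 35.966
x = -0.3773 / -2.015 = 0.18725 → 18.725% Xj-34, 81.275% Xj-36.

18.725%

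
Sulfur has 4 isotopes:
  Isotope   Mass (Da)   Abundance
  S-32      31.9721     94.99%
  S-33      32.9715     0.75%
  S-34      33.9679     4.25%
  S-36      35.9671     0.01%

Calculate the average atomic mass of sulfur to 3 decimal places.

32.065 Da

Average mass = Σ (abundance × isotope mass) = 0.9499 × 31.9721 + 0.0075 × 32.9715 + 0.0425 × 33.9679 + 0.0001 × 35.9671
= 30.37030 + 0.24729 + 1.44364 + 0.00360 = 32.06483 Da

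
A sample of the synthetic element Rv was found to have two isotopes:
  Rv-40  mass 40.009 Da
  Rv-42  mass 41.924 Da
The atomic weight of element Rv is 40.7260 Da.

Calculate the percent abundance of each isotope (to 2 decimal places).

Let x be the fractional abundance of Rv-40; then Rv-42 has abundance 1 − x.
40.009·x + 41.924·(1 − x) = 40.7260
(40.009 − 41.924)·x = 40.7260 − 41.924
x = -1.1980 / -1.915 = 0.62559 → 62.56% Rv-40, 37.44% Rv-42.

Rv-40: 62.56%, Rv-42: 37.44%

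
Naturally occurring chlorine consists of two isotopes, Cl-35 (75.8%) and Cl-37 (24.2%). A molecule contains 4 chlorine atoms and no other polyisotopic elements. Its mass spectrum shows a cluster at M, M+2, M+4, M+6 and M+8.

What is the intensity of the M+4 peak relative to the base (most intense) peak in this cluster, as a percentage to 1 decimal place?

47.9%

Term probabilities: M 0.3301, M+2 0.4216, M+4 0.2019, M+6 0.0430, M+8 0.0034. Base peak = M+2.
P(M+2) = C(4,1) × 0.758^3 × 0.242^1 = 4 × 0.43551951 × 0.2420 = 0.421583 (base)
P(M+4) = C(4,2) × 0.758^2 × 0.242^2 = 6 × 0.574564 × 0.058564 = 0.201893
Relative intensity = 0.201893 / 0.421583 × 100 = 47.9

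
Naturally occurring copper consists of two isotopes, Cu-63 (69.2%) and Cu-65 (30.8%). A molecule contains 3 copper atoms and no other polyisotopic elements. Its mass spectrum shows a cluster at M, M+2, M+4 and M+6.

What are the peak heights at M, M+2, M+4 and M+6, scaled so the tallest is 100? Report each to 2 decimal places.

74.89 : 100.00 : 44.51 : 6.60

Each Cu atom is independently Cu-63 (p = 0.692) or Cu-65 (q = 0.308); the cluster is the binomial expansion (p + q)^3.
P(M) = 0.692^3 = 0.331374
P(M+2) = 3 × 0.692^2 × 0.308^1 = 0.442470
P(M+4) = 3 × 0.692^1 × 0.308^2 = 0.196938
P(M+6) = 0.308^3 = 0.029218
The M+2 peak is largest (0.442470); scaling to 100 gives 74.89 : 100.00 : 44.51 : 6.60.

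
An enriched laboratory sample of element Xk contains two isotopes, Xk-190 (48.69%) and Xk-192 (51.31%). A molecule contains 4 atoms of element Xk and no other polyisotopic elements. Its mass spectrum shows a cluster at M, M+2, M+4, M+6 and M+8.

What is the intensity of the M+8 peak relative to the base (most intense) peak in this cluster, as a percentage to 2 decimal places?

Term probabilities: M 0.0562, M+2 0.2369, M+4 0.3745, M+6 0.2631, M+8 0.0693. Base peak = M+4.
P(M+4) = C(4,2) × 0.4869^2 × 0.5131^2 = 6 × 0.23707161 × 0.26327161 = 0.374485 (base)
P(M+8) = C(4,4) × 0.4869^0 × 0.5131^4 = 1 × 1.0000 × 0.06931194 = 0.069312
Relative intensity = 0.069312 / 0.374485 × 100 = 18.51

18.51%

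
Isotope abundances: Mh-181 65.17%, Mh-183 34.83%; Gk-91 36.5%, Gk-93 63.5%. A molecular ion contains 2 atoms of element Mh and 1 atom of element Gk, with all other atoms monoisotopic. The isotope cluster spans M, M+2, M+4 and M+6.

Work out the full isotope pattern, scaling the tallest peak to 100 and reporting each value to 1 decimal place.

35.6 : 100.0 : 76.4 : 17.7

Element Mh pattern (n=2): 0.42471289 : 0.45397422 : 0.12131289
Element Gk pattern (n=1): 0.3650 : 0.6350
Convolve the two distributions (both contribute in 2-u steps):
  M: 0.42471289×0.3650 = 0.155020
  M+2: 0.42471289×0.6350 + 0.45397422×0.3650 = 0.435393
  M+4: 0.45397422×0.6350 + 0.12131289×0.3650 = 0.332553
  M+6: 0.12131289×0.6350 = 0.077034
Scale to base peak (0.435393) = 100: 35.6 : 100.0 : 76.4 : 17.7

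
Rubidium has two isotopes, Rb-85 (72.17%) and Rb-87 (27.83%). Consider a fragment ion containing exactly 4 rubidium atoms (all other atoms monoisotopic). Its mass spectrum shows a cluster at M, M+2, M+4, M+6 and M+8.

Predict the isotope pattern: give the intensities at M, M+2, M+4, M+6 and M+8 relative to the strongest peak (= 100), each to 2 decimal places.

64.83 : 100.00 : 57.84 : 14.87 : 1.43

Each Rb atom is independently Rb-85 (p = 0.7217) or Rb-87 (q = 0.2783); the cluster is the binomial expansion (p + q)^4.
P(M) = 0.7217^4 = 0.271286
P(M+2) = 4 × 0.7217^3 × 0.2783^1 = 0.418450
P(M+4) = 6 × 0.7217^2 × 0.2783^2 = 0.242042
P(M+6) = 4 × 0.7217^1 × 0.2783^3 = 0.062224
P(M+8) = 0.2783^4 = 0.005999
The M+2 peak is largest (0.418450); scaling to 100 gives 64.83 : 100.00 : 57.84 : 14.87 : 1.43.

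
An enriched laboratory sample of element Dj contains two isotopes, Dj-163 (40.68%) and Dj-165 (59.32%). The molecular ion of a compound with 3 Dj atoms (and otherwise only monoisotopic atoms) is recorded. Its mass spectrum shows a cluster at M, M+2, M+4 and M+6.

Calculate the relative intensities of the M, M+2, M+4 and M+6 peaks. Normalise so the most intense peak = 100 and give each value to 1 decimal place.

15.7 : 68.6 : 100.0 : 48.6

Expanding (0.4068 + 0.5932)^3:
P(M) = 0.4068^3 = 0.067320
P(M+2) = 3 × 0.4068^2 × 0.5932^1 = 0.294499
P(M+4) = 3 × 0.4068^1 × 0.5932^2 = 0.429442
P(M+6) = 0.5932^3 = 0.208739
The M+4 peak is largest (0.429442); scaling to 100 gives 15.7 : 68.6 : 100.0 : 48.6.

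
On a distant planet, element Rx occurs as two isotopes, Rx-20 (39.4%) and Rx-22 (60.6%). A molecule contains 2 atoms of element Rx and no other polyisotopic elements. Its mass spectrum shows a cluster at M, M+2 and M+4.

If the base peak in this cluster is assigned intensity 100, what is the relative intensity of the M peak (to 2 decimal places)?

32.51

Term probabilities: M 0.1552, M+2 0.4775, M+4 0.3672. Base peak = M+2.
P(M+2) = C(2,1) × 0.394^1 × 0.606^1 = 2 × 0.3940 × 0.6060 = 0.477528 (base)
P(M) = C(2,0) × 0.394^2 × 0.606^0 = 1 × 0.155236 × 1.0000 = 0.155236
Relative intensity = 0.155236 / 0.477528 × 100 = 32.51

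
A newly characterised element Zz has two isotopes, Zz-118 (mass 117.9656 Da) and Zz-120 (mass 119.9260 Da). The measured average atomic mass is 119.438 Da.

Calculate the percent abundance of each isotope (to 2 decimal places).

Zz-118: 24.89%, Zz-120: 75.11%

Let x be the fractional abundance of Zz-118; then Zz-120 has abundance 1 − x.
117.9656·x + 119.9260·(1 − x) = 119.438
(117.9656 − 119.9260)·x = 119.438 − 119.9260
x = -0.4880 / -1.9604 = 0.24893 → 24.89% Zz-118, 75.11% Zz-120.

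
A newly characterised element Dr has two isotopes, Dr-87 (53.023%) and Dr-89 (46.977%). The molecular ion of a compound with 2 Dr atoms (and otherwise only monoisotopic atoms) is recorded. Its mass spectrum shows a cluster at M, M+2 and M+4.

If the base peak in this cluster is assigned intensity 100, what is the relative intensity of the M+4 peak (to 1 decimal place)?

Term probabilities: M 0.2811, M+2 0.4982, M+4 0.2207. Base peak = M+2.
P(M+2) = C(2,1) × 0.53023^1 × 0.46977^1 = 2 × 0.53023 × 0.46977 = 0.498172 (base)
P(M+4) = C(2,2) × 0.53023^0 × 0.46977^2 = 1 × 1.0000 × 0.22068385 = 0.220684
Relative intensity = 0.220684 / 0.498172 × 100 = 44.3

44.3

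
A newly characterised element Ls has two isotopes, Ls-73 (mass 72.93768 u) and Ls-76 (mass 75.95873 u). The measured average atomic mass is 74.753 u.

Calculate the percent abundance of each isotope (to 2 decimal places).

Ls-73: 39.91%, Ls-76: 60.09%

With x = fraction of Ls-73 (so Ls-76 is 1 − x):
72.93768·x + 75.95873·(1 − x) = 74.753
(72.93768 − 75.95873)·x = 74.753 − 75.95873
x = -1.20573 / -3.02105 = 0.39911 → 39.91% Ls-73, 60.09% Ls-76.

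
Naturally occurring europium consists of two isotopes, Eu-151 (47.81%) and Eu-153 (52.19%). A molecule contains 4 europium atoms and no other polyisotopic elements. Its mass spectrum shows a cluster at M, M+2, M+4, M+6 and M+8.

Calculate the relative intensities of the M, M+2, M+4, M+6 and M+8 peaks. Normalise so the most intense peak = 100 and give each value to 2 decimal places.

13.99 : 61.07 : 100.00 : 72.77 : 19.86

Expanding (0.4781 + 0.5219)^4:
P(M) = 0.4781^4 = 0.052249
P(M+2) = 4 × 0.4781^3 × 0.5219^1 = 0.228141
P(M+4) = 6 × 0.4781^2 × 0.5219^2 = 0.373563
P(M+6) = 4 × 0.4781^1 × 0.5219^3 = 0.271857
P(M+8) = 0.5219^4 = 0.074191
The M+4 peak is largest (0.373563); scaling to 100 gives 13.99 : 61.07 : 100.00 : 72.77 : 19.86.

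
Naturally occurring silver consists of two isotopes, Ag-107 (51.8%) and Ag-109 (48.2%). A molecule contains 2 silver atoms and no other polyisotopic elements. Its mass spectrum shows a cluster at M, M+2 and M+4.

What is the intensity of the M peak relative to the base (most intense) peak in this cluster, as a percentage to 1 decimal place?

53.7%

Term probabilities: M 0.2683, M+2 0.4994, M+4 0.2323. Base peak = M+2.
P(M+2) = C(2,1) × 0.518^1 × 0.482^1 = 2 × 0.5180 × 0.4820 = 0.499352 (base)
P(M) = C(2,0) × 0.518^2 × 0.482^0 = 1 × 0.268324 × 1.0000 = 0.268324
Relative intensity = 0.268324 / 0.499352 × 100 = 53.7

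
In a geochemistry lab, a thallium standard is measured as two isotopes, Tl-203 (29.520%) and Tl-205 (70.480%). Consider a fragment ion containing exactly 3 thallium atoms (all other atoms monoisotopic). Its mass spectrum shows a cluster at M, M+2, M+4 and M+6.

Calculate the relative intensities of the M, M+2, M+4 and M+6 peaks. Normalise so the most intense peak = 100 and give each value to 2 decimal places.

Expanding (0.29520 + 0.70480)^3:
P(M) = 0.29520^3 = 0.025725
P(M+2) = 3 × 0.29520^2 × 0.70480^1 = 0.184255
P(M+4) = 3 × 0.29520^1 × 0.70480^2 = 0.439916
P(M+6) = 0.70480^3 = 0.350104
The M+4 peak is largest (0.439916); scaling to 100 gives 5.85 : 41.88 : 100.00 : 79.58.

5.85 : 41.88 : 100.00 : 79.58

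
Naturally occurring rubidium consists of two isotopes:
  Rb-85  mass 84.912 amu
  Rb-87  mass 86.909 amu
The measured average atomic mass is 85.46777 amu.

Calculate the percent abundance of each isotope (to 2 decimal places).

Rb-85: 72.17%, Rb-87: 27.83%

Let x be the fractional abundance of Rb-85; then Rb-87 has abundance 1 − x.
84.912·x + 86.909·(1 − x) = 85.46777
(84.912 − 86.909)·x = 85.46777 − 86.909
x = -1.44123 / -1.997 = 0.72170 → 72.17% Rb-85, 27.83% Rb-87.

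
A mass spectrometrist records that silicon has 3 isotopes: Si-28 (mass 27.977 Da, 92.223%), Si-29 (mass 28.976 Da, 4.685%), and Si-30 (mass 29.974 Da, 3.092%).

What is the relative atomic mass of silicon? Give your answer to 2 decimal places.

Weight each isotope mass by its fractional abundance: 0.92223 × 27.977 + 0.04685 × 28.976 + 0.03092 × 29.974
= 25.8012 + 1.3575 + 0.9268 = 28.0855 Da

28.09 Da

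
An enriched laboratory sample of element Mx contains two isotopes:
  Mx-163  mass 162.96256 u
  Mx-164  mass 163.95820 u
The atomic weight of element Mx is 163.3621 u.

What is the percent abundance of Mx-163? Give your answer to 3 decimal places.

Writing the weighted mean with unknown fraction x of Mx-163:
162.96256·x + 163.95820·(1 − x) = 163.3621
(162.96256 − 163.95820)·x = 163.3621 − 163.95820
x = -0.59610 / -0.99564 = 0.59871 → 59.871% Mx-163, 40.129% Mx-164.

59.871%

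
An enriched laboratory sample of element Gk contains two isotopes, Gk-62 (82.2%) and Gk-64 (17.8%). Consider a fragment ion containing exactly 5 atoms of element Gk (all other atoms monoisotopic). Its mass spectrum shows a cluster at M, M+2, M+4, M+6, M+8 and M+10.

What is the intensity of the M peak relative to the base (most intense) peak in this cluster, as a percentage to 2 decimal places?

92.36%

(0.822 + 0.178)^5 gives M 0.3753, M+2 0.4063, M+4 0.1760, M+6 0.0381, M+8 0.0041, M+10 0.0002; the largest is M+2.
P(M+2) = C(5,1) × 0.822^4 × 0.178^1 = 5 × 0.45654887 × 0.1780 = 0.406328 (base)
P(M) = C(5,0) × 0.822^5 × 0.178^0 = 1 × 0.37528317 × 1.0000 = 0.375283
Relative intensity = 0.375283 / 0.406328 × 100 = 92.36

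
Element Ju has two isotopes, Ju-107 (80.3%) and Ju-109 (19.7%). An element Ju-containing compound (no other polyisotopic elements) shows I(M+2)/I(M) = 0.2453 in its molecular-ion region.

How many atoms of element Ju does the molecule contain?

1

With n Ju atoms, P(M+2)/P(M) = C(n,1)·p^(n−1)q / p^n = n·q/p = n · 0.197/0.803.
n = 0.2453 × 0.803/0.197 = 1.00 ≈ 1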